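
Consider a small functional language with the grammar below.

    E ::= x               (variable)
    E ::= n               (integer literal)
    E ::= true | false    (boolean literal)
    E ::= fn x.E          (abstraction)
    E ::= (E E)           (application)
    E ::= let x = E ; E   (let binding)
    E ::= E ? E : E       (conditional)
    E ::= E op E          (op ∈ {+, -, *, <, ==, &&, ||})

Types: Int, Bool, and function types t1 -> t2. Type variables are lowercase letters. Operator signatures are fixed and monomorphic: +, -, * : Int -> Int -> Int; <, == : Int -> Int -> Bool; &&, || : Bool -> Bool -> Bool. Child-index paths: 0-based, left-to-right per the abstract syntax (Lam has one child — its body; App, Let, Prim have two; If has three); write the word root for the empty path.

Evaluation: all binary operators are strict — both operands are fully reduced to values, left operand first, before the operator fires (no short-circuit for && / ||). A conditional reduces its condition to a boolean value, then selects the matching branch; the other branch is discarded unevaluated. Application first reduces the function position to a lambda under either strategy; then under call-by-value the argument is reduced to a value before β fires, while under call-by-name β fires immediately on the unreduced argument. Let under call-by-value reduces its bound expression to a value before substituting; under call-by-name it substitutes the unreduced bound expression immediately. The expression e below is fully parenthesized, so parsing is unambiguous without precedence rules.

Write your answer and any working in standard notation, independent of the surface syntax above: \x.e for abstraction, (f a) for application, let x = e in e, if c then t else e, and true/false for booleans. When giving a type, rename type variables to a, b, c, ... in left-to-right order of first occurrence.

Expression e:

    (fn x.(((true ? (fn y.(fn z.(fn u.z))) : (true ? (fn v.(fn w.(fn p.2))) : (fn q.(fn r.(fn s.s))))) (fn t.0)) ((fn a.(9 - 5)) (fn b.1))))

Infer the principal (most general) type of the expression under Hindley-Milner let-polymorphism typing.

Answer: a -> Int -> Int

Derivation:
  unify Bool ~ Bool
z : c
\u._ : d -> c
\z._ : c -> d -> c
\y._ : b -> c -> d -> c
  unify Bool ~ Bool
\p._ : g -> Int
\w._ : f -> g -> Int
\v._ : e -> f -> g -> Int
s : j
\s._ : j -> j
\r._ : i -> j -> j
\q._ : h -> i -> j -> j
  unify e -> f -> g -> Int ~ h -> i -> j -> j
  unify e ~ h
  unify f -> g -> Int ~ i -> j -> j
  unify f ~ i
  unify g -> Int ~ j -> j
  unify g ~ j
  unify Int ~ j
  unify b -> c -> d -> c ~ h -> i -> Int -> Int
  unify b ~ h
  unify c -> d -> c ~ i -> Int -> Int
  unify c ~ i
  unify d -> i ~ Int -> Int
  unify d ~ Int
  unify i ~ Int
\t._ : k -> Int
  unify h -> Int -> Int -> Int ~ (k -> Int) -> l
  unify h ~ k -> Int
  unify Int -> Int -> Int ~ l
_ _ : Int -> Int -> Int
  unify Int ~ Int
  unify Int ~ Int
\a._ : m -> Int
\b._ : n -> Int
  unify m -> Int ~ (n -> Int) -> o
  unify m ~ n -> Int
  unify Int ~ o
_ _ : Int
  unify Int -> Int -> Int ~ Int -> p
  unify Int ~ Int
  unify Int -> Int ~ p
_ _ : Int -> Int
\x._ : a -> Int -> Int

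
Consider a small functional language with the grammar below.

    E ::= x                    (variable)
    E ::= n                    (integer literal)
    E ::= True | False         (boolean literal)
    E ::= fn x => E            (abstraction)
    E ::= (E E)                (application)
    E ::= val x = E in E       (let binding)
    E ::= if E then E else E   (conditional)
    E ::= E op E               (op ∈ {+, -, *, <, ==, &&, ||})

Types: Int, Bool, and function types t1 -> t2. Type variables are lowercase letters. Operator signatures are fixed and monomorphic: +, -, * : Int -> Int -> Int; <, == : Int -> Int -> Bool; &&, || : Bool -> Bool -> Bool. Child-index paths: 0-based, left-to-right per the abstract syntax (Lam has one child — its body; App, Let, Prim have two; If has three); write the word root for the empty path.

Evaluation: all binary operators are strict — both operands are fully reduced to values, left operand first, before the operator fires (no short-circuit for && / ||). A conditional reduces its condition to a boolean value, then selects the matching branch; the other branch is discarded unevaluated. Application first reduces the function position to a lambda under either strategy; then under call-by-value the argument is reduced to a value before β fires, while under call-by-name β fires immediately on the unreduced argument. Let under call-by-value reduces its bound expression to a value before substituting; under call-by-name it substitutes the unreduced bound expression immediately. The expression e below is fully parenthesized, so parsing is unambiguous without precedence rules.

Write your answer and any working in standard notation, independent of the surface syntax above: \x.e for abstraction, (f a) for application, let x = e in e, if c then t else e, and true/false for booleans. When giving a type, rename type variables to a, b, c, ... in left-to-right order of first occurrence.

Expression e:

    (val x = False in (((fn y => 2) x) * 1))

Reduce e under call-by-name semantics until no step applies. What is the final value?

Answer: 2

Working:
step 0: (let x = false in (((\y.2) x) * 1))
step 1: [let@root] (((\y.2) false) * 1)
step 2: [beta@0] (2 * 1)
step 3: [delta@root] 2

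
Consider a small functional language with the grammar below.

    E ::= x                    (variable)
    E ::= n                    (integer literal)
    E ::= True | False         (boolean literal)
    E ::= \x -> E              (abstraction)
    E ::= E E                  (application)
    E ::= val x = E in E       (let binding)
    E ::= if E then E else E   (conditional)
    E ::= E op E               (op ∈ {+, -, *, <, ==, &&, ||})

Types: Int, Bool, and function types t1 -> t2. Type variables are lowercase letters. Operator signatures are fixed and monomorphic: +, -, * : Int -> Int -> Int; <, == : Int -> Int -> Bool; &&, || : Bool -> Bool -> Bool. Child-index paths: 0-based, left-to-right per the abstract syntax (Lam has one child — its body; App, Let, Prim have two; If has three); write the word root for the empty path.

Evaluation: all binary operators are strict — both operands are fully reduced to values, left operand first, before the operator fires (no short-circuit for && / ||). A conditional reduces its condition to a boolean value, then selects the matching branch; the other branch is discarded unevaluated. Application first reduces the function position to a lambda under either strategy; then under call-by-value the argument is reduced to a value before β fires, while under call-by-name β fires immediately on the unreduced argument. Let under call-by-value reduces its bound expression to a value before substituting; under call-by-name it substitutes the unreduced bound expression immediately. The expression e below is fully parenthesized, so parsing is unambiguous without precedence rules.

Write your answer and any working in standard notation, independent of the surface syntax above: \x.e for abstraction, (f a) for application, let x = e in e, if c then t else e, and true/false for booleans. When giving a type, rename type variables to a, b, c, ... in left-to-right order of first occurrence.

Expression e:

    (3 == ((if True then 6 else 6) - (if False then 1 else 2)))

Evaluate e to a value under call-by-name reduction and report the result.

Derivation:
step 0: (3 == ((if true then 6 else 6) - (if false then 1 else 2)))
step 1: [if@1.0] (3 == (6 - (if false then 1 else 2)))
step 2: [if@1.1] (3 == (6 - 2))
step 3: [delta@1] (3 == 4)
step 4: [delta@root] false

Answer: false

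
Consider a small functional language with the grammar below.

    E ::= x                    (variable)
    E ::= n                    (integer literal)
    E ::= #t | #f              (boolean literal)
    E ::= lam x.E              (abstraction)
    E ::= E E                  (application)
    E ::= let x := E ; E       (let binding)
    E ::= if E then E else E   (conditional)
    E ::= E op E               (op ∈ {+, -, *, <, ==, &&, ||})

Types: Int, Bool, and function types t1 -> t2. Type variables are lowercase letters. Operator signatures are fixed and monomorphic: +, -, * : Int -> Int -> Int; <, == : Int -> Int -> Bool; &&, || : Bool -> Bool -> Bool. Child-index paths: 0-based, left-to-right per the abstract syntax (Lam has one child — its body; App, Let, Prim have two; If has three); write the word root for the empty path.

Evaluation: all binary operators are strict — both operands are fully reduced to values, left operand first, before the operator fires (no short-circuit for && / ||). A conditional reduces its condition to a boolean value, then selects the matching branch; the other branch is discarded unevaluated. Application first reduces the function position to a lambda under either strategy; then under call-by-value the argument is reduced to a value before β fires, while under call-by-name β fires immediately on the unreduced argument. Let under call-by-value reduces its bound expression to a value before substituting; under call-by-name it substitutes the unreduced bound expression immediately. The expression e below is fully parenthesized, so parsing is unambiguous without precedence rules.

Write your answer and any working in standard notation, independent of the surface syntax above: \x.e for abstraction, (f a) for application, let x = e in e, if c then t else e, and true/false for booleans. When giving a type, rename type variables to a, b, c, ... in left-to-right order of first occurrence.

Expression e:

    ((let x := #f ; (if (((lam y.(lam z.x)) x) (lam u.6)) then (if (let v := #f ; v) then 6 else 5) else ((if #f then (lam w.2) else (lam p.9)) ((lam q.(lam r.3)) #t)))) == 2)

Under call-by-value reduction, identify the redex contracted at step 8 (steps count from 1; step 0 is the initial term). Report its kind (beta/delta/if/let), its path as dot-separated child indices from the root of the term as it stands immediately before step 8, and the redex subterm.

Answer: delta at root : (9 == 2)

Trace:
step 0: ((let x = false in (if (((\y.(\z.x)) x) (\u.6)) then (if (let v = false in v) then 6 else 5) else ((if false then (\w.2) else (\p.9)) ((\q.(\r.3)) true)))) == 2)
step 1: [let@0] ((if (((\y.(\z.false)) false) (\u.6)) then (if (let v = false in v) then 6 else 5) else ((if false then (\w.2) else (\p.9)) ((\q.(\r.3)) true))) == 2)
step 2: [beta@0.0.0] ((if ((\z.false) (\u.6)) then (if (let v = false in v) then 6 else 5) else ((if false then (\w.2) else (\p.9)) ((\q.(\r.3)) true))) == 2)
step 3: [beta@0.0] ((if false then (if (let v = false in v) then 6 else 5) else ((if false then (\w.2) else (\p.9)) ((\q.(\r.3)) true))) == 2)
step 4: [if@0] (((if false then (\w.2) else (\p.9)) ((\q.(\r.3)) true)) == 2)
step 5: [if@0.0] (((\p.9) ((\q.(\r.3)) true)) == 2)
step 6: [beta@0.1] (((\p.9) (\r.3)) == 2)
step 7: [beta@0] (9 == 2)
step 8: [delta@root] false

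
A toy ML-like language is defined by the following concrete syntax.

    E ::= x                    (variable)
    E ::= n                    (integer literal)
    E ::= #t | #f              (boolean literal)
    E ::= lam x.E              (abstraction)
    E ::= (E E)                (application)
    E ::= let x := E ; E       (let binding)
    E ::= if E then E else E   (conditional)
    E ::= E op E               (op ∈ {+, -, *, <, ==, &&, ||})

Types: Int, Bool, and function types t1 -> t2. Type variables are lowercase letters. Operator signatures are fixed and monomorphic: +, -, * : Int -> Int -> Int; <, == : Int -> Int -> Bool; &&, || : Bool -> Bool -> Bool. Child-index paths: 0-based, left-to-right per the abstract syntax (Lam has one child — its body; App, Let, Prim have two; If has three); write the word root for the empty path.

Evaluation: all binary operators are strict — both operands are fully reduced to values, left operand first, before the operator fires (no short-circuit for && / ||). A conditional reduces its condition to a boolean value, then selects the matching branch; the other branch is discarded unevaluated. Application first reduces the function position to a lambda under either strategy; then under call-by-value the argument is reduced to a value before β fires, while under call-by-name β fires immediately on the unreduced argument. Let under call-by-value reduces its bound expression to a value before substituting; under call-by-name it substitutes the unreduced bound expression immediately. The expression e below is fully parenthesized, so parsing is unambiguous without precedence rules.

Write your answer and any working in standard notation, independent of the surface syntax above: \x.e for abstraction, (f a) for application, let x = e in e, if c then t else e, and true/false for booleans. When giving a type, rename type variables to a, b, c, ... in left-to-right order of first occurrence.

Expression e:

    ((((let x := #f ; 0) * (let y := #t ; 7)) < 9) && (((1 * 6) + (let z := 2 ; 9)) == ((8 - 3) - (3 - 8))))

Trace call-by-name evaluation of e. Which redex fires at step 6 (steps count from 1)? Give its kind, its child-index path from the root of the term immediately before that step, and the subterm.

Answer: let at 1.0.1 : (let z = 2 in 9)

Derivation:
step 0: ((((let x = false in 0) * (let y = true in 7)) < 9) && (((1 * 6) + (let z = 2 in 9)) == ((8 - 3) - (3 - 8))))
step 1: [let@0.0.0] (((0 * (let y = true in 7)) < 9) && (((1 * 6) + (let z = 2 in 9)) == ((8 - 3) - (3 - 8))))
step 2: [let@0.0.1] (((0 * 7) < 9) && (((1 * 6) + (let z = 2 in 9)) == ((8 - 3) - (3 - 8))))
step 3: [delta@0.0] ((0 < 9) && (((1 * 6) + (let z = 2 in 9)) == ((8 - 3) - (3 - 8))))
step 4: [delta@0] (true && (((1 * 6) + (let z = 2 in 9)) == ((8 - 3) - (3 - 8))))
step 5: [delta@1.0.0] (true && ((6 + (let z = 2 in 9)) == ((8 - 3) - (3 - 8))))
step 6: [let@1.0.1] (true && ((6 + 9) == ((8 - 3) - (3 - 8))))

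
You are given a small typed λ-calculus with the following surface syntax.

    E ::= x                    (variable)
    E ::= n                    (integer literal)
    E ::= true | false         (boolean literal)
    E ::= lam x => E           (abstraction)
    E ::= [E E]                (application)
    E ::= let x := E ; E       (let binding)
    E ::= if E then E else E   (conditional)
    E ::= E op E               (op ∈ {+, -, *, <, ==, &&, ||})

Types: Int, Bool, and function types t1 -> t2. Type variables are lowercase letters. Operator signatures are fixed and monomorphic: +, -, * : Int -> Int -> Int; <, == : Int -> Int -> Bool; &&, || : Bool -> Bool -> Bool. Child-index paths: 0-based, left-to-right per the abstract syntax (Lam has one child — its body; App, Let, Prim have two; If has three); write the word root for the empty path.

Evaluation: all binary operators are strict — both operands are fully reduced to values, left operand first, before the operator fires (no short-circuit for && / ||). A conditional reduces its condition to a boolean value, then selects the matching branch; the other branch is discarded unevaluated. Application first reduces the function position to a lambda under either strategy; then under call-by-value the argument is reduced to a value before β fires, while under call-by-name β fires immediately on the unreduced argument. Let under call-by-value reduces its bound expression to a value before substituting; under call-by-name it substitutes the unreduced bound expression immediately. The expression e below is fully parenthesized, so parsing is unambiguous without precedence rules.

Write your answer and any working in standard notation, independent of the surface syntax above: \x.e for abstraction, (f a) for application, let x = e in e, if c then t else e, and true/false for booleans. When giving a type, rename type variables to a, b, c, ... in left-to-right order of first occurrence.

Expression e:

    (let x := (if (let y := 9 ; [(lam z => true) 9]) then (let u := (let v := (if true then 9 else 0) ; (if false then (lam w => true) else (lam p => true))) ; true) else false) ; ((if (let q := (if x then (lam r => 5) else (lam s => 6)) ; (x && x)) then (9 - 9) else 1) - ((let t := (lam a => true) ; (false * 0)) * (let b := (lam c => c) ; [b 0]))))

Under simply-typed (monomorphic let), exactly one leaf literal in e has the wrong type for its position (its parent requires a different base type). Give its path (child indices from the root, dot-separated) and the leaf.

Derivation:
let y : Int
\z._ : a -> Bool
  unify a -> Bool ~ Int -> b
  unify a ~ Int
  unify Bool ~ b
_ _ : Bool
  unify Bool ~ Bool
  unify Bool ~ Bool
  unify Int ~ Int
let v : Int
  unify Bool ~ Bool
\w._ : c -> Bool
\p._ : d -> Bool
  unify c -> Bool ~ d -> Bool
  unify c ~ d
  unify Bool ~ Bool
let u : d -> Bool
  unify Bool ~ Bool
let x : Bool
x : Bool
  unify Bool ~ Bool
\r._ : e -> Int
\s._ : f -> Int
  unify e -> Int ~ f -> Int
  unify e ~ f
  unify Int ~ Int
let q : f -> Int
x : Bool
  unify Bool ~ Bool
x : Bool
  unify Bool ~ Bool
  unify Bool ~ Bool
  unify Int ~ Int
  unify Int ~ Int
  unify Int ~ Int
  unify Int ~ Int
\a._ : g -> Bool
let t : g -> Bool
  unify Bool ~ Int
  FAIL: mismatch Bool ~ Int

Answer: 1.1.0.1.0 : false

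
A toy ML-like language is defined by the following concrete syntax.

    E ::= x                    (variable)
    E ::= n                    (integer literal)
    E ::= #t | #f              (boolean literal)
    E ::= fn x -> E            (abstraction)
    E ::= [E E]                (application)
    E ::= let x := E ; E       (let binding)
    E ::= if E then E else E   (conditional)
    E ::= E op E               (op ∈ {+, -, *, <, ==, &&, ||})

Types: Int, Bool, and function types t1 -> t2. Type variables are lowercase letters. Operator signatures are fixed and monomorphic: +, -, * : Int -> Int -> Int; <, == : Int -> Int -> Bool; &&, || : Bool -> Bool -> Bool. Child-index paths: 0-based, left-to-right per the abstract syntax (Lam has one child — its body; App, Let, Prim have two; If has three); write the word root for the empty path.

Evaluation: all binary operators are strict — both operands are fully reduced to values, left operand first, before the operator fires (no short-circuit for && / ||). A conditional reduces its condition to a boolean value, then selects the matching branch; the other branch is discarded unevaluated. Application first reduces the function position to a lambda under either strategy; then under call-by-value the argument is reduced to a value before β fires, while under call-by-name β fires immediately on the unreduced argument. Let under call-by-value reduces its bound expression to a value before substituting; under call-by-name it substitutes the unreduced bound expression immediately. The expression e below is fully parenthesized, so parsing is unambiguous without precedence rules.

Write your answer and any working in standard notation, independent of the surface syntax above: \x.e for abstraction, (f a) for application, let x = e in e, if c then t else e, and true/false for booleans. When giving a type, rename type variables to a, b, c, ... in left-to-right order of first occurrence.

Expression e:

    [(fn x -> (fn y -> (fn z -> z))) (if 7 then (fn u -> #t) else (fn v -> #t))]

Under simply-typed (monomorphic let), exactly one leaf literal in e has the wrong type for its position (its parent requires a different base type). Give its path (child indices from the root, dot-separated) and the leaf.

Answer: 1.0 : 7

Derivation:
z : c
\z._ : c -> c
\y._ : b -> c -> c
\x._ : a -> b -> c -> c
  unify Int ~ Bool
  FAIL: mismatch Int ~ Bool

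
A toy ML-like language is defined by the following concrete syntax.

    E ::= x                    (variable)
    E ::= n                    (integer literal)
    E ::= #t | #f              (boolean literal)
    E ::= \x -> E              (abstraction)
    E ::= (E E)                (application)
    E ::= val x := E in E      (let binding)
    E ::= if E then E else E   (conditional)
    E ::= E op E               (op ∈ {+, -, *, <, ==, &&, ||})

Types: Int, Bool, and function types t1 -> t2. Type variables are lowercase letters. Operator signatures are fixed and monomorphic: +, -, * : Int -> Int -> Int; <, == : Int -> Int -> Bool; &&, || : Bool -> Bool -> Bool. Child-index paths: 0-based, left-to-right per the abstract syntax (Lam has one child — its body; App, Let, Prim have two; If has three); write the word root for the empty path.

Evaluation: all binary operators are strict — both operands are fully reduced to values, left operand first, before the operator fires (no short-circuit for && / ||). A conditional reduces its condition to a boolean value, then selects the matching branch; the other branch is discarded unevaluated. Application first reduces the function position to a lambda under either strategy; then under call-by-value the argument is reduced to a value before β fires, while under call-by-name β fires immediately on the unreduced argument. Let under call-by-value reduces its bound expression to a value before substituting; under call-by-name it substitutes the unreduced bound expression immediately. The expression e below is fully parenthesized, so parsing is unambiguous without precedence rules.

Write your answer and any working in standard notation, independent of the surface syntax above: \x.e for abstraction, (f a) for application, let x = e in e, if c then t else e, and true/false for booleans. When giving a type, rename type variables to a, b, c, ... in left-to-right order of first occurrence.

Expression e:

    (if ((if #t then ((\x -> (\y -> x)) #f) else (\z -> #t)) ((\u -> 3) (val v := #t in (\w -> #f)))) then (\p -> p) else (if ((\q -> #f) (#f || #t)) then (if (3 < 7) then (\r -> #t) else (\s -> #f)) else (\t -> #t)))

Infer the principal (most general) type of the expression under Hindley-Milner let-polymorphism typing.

Answer: Bool -> Bool

Trace:
  unify Bool ~ Bool
x : a
\y._ : b -> a
\x._ : a -> b -> a
  unify a -> b -> a ~ Bool -> c
  unify a ~ Bool
  unify b -> Bool ~ c
_ _ : b -> Bool
\z._ : d -> Bool
  unify b -> Bool ~ d -> Bool
  unify b ~ d
  unify Bool ~ Bool
\u._ : e -> Int
let v : Bool
\w._ : f -> Bool
  unify e -> Int ~ (f -> Bool) -> g
  unify e ~ f -> Bool
  unify Int ~ g
_ _ : Int
  unify d -> Bool ~ Int -> h
  unify d ~ Int
  unify Bool ~ h
_ _ : Bool
  unify Bool ~ Bool
p : i
\p._ : i -> i
\q._ : j -> Bool
  unify Bool ~ Bool
  unify Bool ~ Bool
  unify j -> Bool ~ Bool -> k
  unify j ~ Bool
  unify Bool ~ k
_ _ : Bool
  unify Bool ~ Bool
  unify Int ~ Int
  unify Int ~ Int
  unify Bool ~ Bool
\r._ : l -> Bool
\s._ : m -> Bool
  unify l -> Bool ~ m -> Bool
  unify l ~ m
  unify Bool ~ Bool
\t._ : n -> Bool
  unify m -> Bool ~ n -> Bool
  unify m ~ n
  unify Bool ~ Bool
  unify i -> i ~ n -> Bool
  unify i ~ n
  unify n ~ Bool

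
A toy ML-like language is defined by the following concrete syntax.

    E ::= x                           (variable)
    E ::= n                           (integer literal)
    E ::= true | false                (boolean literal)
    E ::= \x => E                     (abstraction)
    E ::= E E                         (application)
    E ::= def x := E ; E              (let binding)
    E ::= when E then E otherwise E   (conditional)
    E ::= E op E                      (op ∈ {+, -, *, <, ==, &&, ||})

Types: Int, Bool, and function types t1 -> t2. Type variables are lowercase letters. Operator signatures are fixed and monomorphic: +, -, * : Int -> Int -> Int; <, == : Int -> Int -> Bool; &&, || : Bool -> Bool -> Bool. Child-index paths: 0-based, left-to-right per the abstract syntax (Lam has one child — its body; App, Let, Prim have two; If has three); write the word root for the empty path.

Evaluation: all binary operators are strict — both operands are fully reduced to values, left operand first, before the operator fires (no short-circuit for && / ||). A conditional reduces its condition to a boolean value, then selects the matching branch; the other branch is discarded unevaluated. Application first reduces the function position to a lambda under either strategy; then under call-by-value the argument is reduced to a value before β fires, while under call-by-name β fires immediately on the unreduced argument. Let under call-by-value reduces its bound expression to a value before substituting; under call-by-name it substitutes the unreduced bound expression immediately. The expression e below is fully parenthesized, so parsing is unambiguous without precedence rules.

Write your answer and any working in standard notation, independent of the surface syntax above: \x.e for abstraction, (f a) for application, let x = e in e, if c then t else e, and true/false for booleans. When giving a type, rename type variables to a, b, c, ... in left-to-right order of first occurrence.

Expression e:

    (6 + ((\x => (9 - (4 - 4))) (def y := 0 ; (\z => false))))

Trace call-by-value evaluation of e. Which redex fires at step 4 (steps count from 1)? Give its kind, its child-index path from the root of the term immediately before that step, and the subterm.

Answer: delta at 1 : (9 - 0)

Derivation:
step 0: (6 + ((\x.(9 - (4 - 4))) (let y = 0 in (\z.false))))
step 1: [let@1.1] (6 + ((\x.(9 - (4 - 4))) (\z.false)))
step 2: [beta@1] (6 + (9 - (4 - 4)))
step 3: [delta@1.1] (6 + (9 - 0))
step 4: [delta@1] (6 + 9)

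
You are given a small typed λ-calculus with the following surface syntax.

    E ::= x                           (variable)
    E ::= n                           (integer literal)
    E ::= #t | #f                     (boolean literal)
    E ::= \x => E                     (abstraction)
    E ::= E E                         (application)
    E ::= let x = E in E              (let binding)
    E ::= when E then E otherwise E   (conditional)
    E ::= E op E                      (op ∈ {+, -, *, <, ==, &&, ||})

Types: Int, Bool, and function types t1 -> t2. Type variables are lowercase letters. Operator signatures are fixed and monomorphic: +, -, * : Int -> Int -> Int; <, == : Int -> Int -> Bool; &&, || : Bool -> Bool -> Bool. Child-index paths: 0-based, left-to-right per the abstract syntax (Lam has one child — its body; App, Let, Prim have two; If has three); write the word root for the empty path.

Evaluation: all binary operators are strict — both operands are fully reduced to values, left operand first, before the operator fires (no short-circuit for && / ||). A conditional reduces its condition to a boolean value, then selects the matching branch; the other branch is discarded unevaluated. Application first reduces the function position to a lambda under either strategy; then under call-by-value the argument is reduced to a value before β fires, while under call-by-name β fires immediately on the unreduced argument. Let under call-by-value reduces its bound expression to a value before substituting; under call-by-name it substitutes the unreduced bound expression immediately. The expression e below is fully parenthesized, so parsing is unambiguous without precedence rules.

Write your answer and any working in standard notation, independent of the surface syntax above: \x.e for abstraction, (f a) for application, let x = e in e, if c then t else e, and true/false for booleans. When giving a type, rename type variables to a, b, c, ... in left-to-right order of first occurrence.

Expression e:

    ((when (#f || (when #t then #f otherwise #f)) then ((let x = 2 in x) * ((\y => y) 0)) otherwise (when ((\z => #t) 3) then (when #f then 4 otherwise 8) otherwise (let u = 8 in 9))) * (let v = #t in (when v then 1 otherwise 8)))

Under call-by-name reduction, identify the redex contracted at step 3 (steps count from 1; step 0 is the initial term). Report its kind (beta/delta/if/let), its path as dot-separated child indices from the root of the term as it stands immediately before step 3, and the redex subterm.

Answer: if at 0 : (if false then ((let x = 2 in x) * ((\y.y) 0)) else (if ((\z.true) 3) then (if false then 4 else 8) else (let u = 8 in 9)))

Trace:
step 0: ((if (false || (if true then false else false)) then ((let x = 2 in x) * ((\y.y) 0)) else (if ((\z.true) 3) then (if false then 4 else 8) else (let u = 8 in 9))) * (let v = true in (if v then 1 else 8)))
step 1: [if@0.0.1] ((if (false || false) then ((let x = 2 in x) * ((\y.y) 0)) else (if ((\z.true) 3) then (if false then 4 else 8) else (let u = 8 in 9))) * (let v = true in (if v then 1 else 8)))
step 2: [delta@0.0] ((if false then ((let x = 2 in x) * ((\y.y) 0)) else (if ((\z.true) 3) then (if false then 4 else 8) else (let u = 8 in 9))) * (let v = true in (if v then 1 else 8)))
step 3: [if@0] ((if ((\z.true) 3) then (if false then 4 else 8) else (let u = 8 in 9)) * (let v = true in (if v then 1 else 8)))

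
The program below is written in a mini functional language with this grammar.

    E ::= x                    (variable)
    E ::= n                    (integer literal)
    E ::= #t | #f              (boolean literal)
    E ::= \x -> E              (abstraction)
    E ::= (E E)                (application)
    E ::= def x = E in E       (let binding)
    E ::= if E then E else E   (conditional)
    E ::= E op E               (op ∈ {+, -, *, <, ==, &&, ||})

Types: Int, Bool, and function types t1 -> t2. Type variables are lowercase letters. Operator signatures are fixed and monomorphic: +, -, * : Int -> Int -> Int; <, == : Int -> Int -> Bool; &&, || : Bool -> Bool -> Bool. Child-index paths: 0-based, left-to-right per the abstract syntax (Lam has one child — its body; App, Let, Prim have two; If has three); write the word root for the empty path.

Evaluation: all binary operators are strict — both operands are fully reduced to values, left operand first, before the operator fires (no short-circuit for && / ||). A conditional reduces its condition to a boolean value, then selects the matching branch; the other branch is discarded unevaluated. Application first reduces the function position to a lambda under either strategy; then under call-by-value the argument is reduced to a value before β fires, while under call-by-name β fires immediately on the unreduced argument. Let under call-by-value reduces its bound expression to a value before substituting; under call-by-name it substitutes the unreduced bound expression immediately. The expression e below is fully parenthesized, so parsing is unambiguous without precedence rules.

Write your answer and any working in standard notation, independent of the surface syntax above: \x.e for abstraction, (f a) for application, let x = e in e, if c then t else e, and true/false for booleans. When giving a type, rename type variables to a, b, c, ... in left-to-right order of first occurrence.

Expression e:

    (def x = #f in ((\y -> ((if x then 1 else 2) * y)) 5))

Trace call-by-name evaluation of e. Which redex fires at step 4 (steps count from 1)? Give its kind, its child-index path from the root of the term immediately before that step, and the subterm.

Answer: delta at root : (2 * 5)

Trace:
step 0: (let x = false in ((\y.((if x then 1 else 2) * y)) 5))
step 1: [let@root] ((\y.((if false then 1 else 2) * y)) 5)
step 2: [beta@root] ((if false then 1 else 2) * 5)
step 3: [if@0] (2 * 5)
step 4: [delta@root] 10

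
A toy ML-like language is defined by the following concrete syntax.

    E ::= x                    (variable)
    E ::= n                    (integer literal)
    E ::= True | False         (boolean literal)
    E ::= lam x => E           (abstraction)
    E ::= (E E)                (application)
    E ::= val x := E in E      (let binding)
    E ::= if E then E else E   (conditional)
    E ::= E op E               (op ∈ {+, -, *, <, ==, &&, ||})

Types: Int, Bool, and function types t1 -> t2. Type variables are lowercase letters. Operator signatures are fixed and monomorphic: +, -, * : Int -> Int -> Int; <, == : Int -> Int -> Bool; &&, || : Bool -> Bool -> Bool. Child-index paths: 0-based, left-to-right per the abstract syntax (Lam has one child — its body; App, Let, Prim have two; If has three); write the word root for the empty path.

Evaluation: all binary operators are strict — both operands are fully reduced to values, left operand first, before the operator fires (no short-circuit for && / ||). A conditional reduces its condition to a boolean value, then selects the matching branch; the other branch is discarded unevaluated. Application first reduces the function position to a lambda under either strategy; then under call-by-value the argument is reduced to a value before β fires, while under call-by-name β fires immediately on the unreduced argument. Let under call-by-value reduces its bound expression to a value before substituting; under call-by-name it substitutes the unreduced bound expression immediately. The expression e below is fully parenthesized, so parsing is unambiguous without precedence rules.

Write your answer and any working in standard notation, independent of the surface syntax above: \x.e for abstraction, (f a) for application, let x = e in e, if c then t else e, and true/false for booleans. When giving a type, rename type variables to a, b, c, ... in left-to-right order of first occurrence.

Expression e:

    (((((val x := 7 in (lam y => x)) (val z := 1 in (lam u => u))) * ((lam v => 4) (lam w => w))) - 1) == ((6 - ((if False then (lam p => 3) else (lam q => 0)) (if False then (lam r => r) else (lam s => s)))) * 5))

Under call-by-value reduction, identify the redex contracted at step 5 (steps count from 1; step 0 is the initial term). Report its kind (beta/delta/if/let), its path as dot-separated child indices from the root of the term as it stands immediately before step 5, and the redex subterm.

Derivation:
step 0: (((((let x = 7 in (\y.x)) (let z = 1 in (\u.u))) * ((\v.4) (\w.w))) - 1) == ((6 - ((if false then (\p.3) else (\q.0)) (if false then (\r.r) else (\s.s)))) * 5))
step 1: [let@0.0.0.0] (((((\y.7) (let z = 1 in (\u.u))) * ((\v.4) (\w.w))) - 1) == ((6 - ((if false then (\p.3) else (\q.0)) (if false then (\r.r) else (\s.s)))) * 5))
step 2: [let@0.0.0.1] (((((\y.7) (\u.u)) * ((\v.4) (\w.w))) - 1) == ((6 - ((if false then (\p.3) else (\q.0)) (if false then (\r.r) else (\s.s)))) * 5))
step 3: [beta@0.0.0] (((7 * ((\v.4) (\w.w))) - 1) == ((6 - ((if false then (\p.3) else (\q.0)) (if false then (\r.r) else (\s.s)))) * 5))
step 4: [beta@0.0.1] (((7 * 4) - 1) == ((6 - ((if false then (\p.3) else (\q.0)) (if false then (\r.r) else (\s.s)))) * 5))
step 5: [delta@0.0] ((28 - 1) == ((6 - ((if false then (\p.3) else (\q.0)) (if false then (\r.r) else (\s.s)))) * 5))

Answer: delta at 0.0 : (7 * 4)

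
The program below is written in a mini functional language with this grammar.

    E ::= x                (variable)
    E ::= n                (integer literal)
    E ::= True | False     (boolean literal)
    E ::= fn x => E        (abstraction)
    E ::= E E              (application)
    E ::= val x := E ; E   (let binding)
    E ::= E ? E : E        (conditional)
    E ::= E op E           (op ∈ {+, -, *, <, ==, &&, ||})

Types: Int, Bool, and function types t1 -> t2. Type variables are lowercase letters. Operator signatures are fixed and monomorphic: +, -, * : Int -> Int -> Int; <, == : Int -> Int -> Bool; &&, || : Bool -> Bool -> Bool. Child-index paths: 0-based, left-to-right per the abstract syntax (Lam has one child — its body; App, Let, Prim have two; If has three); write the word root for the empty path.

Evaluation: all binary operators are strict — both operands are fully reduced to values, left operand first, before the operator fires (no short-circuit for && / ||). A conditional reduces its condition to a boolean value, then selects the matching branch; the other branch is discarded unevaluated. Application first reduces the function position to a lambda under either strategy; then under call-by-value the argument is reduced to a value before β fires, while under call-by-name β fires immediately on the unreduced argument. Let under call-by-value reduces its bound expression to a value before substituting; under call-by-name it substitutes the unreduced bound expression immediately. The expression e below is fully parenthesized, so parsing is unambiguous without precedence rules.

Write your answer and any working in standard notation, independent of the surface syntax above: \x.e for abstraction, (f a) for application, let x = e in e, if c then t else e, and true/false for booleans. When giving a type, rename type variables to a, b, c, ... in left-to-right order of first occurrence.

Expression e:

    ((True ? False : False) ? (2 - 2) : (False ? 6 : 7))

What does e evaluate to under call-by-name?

Answer: 7

Derivation:
step 0: (if (if true then false else false) then (2 - 2) else (if false then 6 else 7))
step 1: [if@0] (if false then (2 - 2) else (if false then 6 else 7))
step 2: [if@root] (if false then 6 else 7)
step 3: [if@root] 7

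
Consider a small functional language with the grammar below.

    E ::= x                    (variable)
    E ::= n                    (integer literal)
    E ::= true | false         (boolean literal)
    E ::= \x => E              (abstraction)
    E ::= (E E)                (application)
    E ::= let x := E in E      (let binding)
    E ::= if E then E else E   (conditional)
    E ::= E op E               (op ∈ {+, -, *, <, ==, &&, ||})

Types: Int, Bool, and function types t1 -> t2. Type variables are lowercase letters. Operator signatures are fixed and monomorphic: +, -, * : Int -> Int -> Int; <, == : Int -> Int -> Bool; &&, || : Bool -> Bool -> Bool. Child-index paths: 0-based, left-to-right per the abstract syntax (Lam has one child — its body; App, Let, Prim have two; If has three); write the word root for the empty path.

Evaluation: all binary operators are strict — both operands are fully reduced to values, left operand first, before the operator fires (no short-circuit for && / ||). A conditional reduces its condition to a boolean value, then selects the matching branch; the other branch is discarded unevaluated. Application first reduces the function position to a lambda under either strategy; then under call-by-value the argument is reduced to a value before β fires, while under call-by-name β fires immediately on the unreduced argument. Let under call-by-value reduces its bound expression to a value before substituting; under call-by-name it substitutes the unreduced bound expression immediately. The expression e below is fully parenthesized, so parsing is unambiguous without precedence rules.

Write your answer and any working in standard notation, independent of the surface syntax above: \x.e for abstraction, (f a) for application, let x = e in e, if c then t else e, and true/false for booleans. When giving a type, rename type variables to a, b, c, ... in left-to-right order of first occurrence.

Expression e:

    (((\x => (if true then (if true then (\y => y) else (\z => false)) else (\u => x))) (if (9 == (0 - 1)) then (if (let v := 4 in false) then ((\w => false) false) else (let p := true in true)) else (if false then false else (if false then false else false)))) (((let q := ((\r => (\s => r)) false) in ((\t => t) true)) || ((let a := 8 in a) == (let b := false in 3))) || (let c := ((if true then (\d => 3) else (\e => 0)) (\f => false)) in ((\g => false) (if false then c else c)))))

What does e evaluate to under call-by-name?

Working:
step 0: (((\x.(if true then (if true then (\y.y) else (\z.false)) else (\u.x))) (if (9 == (0 - 1)) then (if (let v = 4 in false) then ((\w.false) false) else (let p = true in true)) else (if false then false else (if false then false else false)))) (((let q = ((\r.(\s.r)) false) in ((\t.t) true)) || ((let a = 8 in a) == (let b = false in 3))) || (let c = ((if true then (\d.3) else (\e.0)) (\f.false)) in ((\g.false) (if false then c else c)))))
step 1: [beta@0] ((if true then (if true then (\y.y) else (\z.false)) else (\u.(if (9 == (0 - 1)) then (if (let v = 4 in false) then ((\w.false) false) else (let p = true in true)) else (if false then false else (if false then false else false))))) (((let q = ((\r.(\s.r)) false) in ((\t.t) true)) || ((let a = 8 in a) == (let b = false in 3))) || (let c = ((if true then (\d.3) else (\e.0)) (\f.false)) in ((\g.false) (if false then c else c)))))
step 2: [if@0] ((if true then (\y.y) else (\z.false)) (((let q = ((\r.(\s.r)) false) in ((\t.t) true)) || ((let a = 8 in a) == (let b = false in 3))) || (let c = ((if true then (\d.3) else (\e.0)) (\f.false)) in ((\g.false) (if false then c else c)))))
step 3: [if@0] ((\y.y) (((let q = ((\r.(\s.r)) false) in ((\t.t) true)) || ((let a = 8 in a) == (let b = false in 3))) || (let c = ((if true then (\d.3) else (\e.0)) (\f.false)) in ((\g.false) (if false then c else c)))))
step 4: [beta@root] (((let q = ((\r.(\s.r)) false) in ((\t.t) true)) || ((let a = 8 in a) == (let b = false in 3))) || (let c = ((if true then (\d.3) else (\e.0)) (\f.false)) in ((\g.false) (if false then c else c))))
step 5: [let@0.0] ((((\t.t) true) || ((let a = 8 in a) == (let b = false in 3))) || (let c = ((if true then (\d.3) else (\e.0)) (\f.false)) in ((\g.false) (if false then c else c))))
step 6: [beta@0.0] ((true || ((let a = 8 in a) == (let b = false in 3))) || (let c = ((if true then (\d.3) else (\e.0)) (\f.false)) in ((\g.false) (if false then c else c))))
step 7: [let@0.1.0] ((true || (8 == (let b = false in 3))) || (let c = ((if true then (\d.3) else (\e.0)) (\f.false)) in ((\g.false) (if false then c else c))))
step 8: [let@0.1.1] ((true || (8 == 3)) || (let c = ((if true then (\d.3) else (\e.0)) (\f.false)) in ((\g.false) (if false then c else c))))
step 9: [delta@0.1] ((true || false) || (let c = ((if true then (\d.3) else (\e.0)) (\f.false)) in ((\g.false) (if false then c else c))))
step 10: [delta@0] (true || (let c = ((if true then (\d.3) else (\e.0)) (\f.false)) in ((\g.false) (if false then c else c))))
step 11: [let@1] (true || ((\g.false) (if false then ((if true then (\d.3) else (\e.0)) (\f.false)) else ((if true then (\d.3) else (\e.0)) (\f.false)))))
step 12: [beta@1] (true || false)
step 13: [delta@root] true

Answer: true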